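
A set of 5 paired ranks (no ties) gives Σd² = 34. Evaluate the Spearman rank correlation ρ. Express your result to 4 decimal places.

-0.7000

ρ = 1 − 6Σd² / [n(n²−1)] = 1 − 6×34 / (5×24)
  = 1 − 204/120 = 1 − 1.70000 ≈ -0.7000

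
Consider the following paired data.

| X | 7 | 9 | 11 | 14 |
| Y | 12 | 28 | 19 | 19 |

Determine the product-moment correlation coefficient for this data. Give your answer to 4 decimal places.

n = 4, ΣX = 41, ΣY = 78, ΣX² = 447, ΣY² = 1650, ΣXY = 811
nΣXY − ΣXΣY = 3244 − 3198 = 46
nΣX² − (ΣX)² = 1788 − 1681 = 107; nΣY² − (ΣY)² = 6600 − 6084 = 516
r = 46 / √(107 × 516) = 46 / 234.9723 ≈ 0.1958

0.1958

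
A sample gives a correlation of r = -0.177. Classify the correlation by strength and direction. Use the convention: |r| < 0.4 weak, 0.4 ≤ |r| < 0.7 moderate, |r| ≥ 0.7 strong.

weak negative

r = -0.177 < 0 so the relationship is negative.
|r| = 0.177, which falls in the weak range.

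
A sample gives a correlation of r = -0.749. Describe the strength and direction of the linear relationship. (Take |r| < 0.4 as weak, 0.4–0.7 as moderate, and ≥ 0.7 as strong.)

strong negative

r = -0.749 < 0 so the relationship is negative.
|r| = 0.749, which falls in the strong range.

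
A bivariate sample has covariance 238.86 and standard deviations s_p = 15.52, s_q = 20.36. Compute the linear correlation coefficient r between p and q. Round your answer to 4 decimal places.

0.7559

r = Cov(p,q) / (s_p · s_q) = 238.86 / (15.52 × 20.36)
  = 238.86 / 315.9872 ≈ 0.7559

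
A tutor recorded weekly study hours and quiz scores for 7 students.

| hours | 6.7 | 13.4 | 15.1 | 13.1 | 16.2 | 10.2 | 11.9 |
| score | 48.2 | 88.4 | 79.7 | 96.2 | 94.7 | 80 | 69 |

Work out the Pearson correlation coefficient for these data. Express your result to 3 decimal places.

n = 7, Σx = 86.6, Σy = 556.2, Σx² = 1132.16, Σy² = 45873.42, Σxy = 7142.43
nΣxy − ΣxΣy = 49997.01 − 48166.92 = 1830.09
nΣx² − (Σx)² = 7925.12 − 7499.56 = 425.56; nΣy² − (Σy)² = 321113.94 − 309358.44 = 11755.5
r = 1830.09 / √(425.56 × 11755.5) = 1830.09 / 2236.6651 ≈ 0.818

0.818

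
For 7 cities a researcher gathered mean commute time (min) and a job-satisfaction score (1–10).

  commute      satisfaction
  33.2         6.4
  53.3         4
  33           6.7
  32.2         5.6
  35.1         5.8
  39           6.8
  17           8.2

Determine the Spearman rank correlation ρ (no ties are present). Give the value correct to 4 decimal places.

-0.4286

Rank commute: 4, 7, 3, 2, 5, 6, 1
Rank satisfaction: 4, 1, 5, 2, 3, 6, 7
d = rank(commute) − rank(satisfaction): 0, 6, -2, 0, 2, 0, -6; Σd² = 80
ρ = 1 − 6Σd² / [n(n²−1)] = 1 − 6×80 / (7×48) = 1 − 480/336 ≈ -0.4286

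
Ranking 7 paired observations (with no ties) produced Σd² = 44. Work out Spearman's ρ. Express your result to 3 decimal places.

0.214

ρ = 1 − 6Σd² / [n(n²−1)] = 1 − 6×44 / (7×48)
  = 1 − 264/336 = 1 − 0.7857 ≈ 0.214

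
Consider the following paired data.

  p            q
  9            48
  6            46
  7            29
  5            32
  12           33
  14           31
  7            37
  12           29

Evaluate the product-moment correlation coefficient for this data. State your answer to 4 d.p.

-0.3303

n = 8, Σp = 72, Σq = 285, Σp² = 724, Σq² = 10545, Σpq = 2508
nΣpq − ΣpΣq = 20064 − 20520 = -456
nΣp² − (Σp)² = 5792 − 5184 = 608; nΣq² − (Σq)² = 84360 − 81225 = 3135
r = -456 / √(608 × 3135) = -456 / 1380.6086 ≈ -0.3303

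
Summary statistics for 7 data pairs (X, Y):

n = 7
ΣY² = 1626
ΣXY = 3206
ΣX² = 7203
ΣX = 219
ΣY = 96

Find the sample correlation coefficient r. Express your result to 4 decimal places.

r = (nΣXY − ΣXΣY) / √[(nΣX² − (ΣX)²)(nΣY² − (ΣY)²)]
Numerator: 7×3206 − 219×96 = 1418
Denominator: √[(50421 − 47961)(11382 − 9216)] = √[2460 × 2166] = 2308.3241
r = 1418 / 2308.3241 ≈ 0.6143

0.6143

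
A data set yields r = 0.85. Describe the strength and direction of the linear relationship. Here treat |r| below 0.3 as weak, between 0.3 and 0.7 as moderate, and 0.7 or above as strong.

r = 0.85 > 0 so the relationship is positive.
|r| = 0.85, which falls in the strong range.

strong positive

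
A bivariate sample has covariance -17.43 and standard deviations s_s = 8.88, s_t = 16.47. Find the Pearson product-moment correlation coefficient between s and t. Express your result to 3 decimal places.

r = Cov(s,t) / (s_s · s_t) = -17.43 / (8.88 × 16.47)
  = -17.43 / 146.2536 ≈ -0.119

-0.119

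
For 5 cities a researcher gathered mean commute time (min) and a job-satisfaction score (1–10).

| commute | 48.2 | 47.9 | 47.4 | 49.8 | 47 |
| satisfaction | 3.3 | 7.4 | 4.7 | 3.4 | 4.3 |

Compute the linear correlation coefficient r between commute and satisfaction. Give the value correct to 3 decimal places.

n = 5, Σx = 240.3, Σy = 23.1, Σx² = 11553.45, Σy² = 117.79, Σxy = 1107.72
nΣxy − ΣxΣy = 5538.6 − 5550.93 = -12.33
nΣx² − (Σx)² = 57767.25 − 57744.09 = 23.16; nΣy² − (Σy)² = 588.95 − 533.61 = 55.34
r = -12.33 / √(23.16 × 55.34) = -12.33 / 35.8005 ≈ -0.344

-0.344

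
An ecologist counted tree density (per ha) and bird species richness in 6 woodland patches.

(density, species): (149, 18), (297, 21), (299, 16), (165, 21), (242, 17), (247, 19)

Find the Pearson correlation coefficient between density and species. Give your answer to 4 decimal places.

-0.2117

n = 6, Σx = 1399, Σy = 112, Σx² = 346609, Σy² = 2112, Σxy = 25975
nΣxy − ΣxΣy = 155850 − 156688 = -838
nΣx² − (Σx)² = 2079654 − 1957201 = 122453; nΣy² − (Σy)² = 12672 − 12544 = 128
r = -838 / √(122453 × 128) = -838 / 3959.0383 ≈ -0.2117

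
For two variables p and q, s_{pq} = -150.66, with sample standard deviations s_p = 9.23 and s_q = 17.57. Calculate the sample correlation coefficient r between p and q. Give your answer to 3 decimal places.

r = Cov(p,q) / (s_p · s_q) = -150.66 / (9.23 × 17.57)
  = -150.66 / 162.1711 ≈ -0.929

-0.929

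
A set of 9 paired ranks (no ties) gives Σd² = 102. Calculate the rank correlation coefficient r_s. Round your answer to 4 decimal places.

ρ = 1 − 6Σd² / [n(n²−1)] = 1 − 6×102 / (9×80)
  = 1 − 612/720 = 1 − 0.85000 ≈ 0.1500

0.1500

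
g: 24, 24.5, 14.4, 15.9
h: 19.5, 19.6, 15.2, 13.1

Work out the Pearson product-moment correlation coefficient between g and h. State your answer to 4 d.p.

n = 4, Σg = 78.8, Σh = 67.4, Σg² = 1636.42, Σh² = 1167.06, Σgh = 1375.37
nΣgh − ΣgΣh = 5501.48 − 5311.12 = 190.36
nΣg² − (Σg)² = 6545.68 − 6209.44 = 336.24; nΣh² − (Σh)² = 4668.24 − 4542.76 = 125.48
r = 190.36 / √(336.24 × 125.48) = 190.36 / 205.4054 ≈ 0.9268

0.9268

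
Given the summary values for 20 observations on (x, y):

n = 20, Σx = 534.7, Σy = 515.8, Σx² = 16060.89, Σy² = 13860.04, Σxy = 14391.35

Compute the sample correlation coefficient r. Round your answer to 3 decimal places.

0.606

r = (nΣxy − ΣxΣy) / √[(nΣx² − (Σx)²)(nΣy² − (Σy)²)]
Numerator: 20×14391.35 − 534.7×515.8 = 12028.74
Denominator: √[(321217.8 − 285904.09)(277200.8 − 266049.64)] = √[35313.71 × 11151.16] = 19844.1132
r = 12028.74 / 19844.1132 ≈ 0.606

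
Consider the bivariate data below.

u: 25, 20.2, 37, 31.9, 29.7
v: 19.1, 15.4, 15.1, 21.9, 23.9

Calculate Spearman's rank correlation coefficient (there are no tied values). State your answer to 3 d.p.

-0.100

Rank u: 2, 1, 5, 4, 3
Rank v: 3, 2, 1, 4, 5
d = rank(u) − rank(v): -1, -1, 4, 0, -2; Σd² = 22
ρ = 1 − 6Σd² / [n(n²−1)] = 1 − 6×22 / (5×24) = 1 − 132/120 ≈ -0.100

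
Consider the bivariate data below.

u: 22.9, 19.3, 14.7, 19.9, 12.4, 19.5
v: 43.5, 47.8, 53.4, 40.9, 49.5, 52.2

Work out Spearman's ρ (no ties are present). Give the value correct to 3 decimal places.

-0.657

Rank u: 6, 3, 2, 5, 1, 4
Rank v: 2, 3, 6, 1, 4, 5
d = rank(u) − rank(v): 4, 0, -4, 4, -3, -1; Σd² = 58
ρ = 1 − 6Σd² / [n(n²−1)] = 1 − 6×58 / (6×35) = 1 − 348/210 ≈ -0.657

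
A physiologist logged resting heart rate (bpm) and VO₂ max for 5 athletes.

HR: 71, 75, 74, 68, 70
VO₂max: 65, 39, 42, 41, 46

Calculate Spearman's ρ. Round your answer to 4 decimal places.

-0.3000

Rank HR: 3, 5, 4, 1, 2
Rank VO₂max: 5, 1, 3, 2, 4
d = rank(HR) − rank(VO₂max): -2, 4, 1, -1, -2; Σd² = 26
ρ = 1 − 6Σd² / [n(n²−1)] = 1 − 6×26 / (5×24) = 1 − 156/120 ≈ -0.3000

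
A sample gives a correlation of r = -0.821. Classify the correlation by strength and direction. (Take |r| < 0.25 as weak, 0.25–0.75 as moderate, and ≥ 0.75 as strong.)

strong negative

r = -0.821 < 0 so the relationship is negative.
|r| = 0.821, which falls in the strong range.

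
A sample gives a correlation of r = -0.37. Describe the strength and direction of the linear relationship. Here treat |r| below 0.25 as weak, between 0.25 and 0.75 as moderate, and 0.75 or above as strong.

moderate negative

r = -0.37 < 0 so the relationship is negative.
|r| = 0.37, which falls in the moderate range.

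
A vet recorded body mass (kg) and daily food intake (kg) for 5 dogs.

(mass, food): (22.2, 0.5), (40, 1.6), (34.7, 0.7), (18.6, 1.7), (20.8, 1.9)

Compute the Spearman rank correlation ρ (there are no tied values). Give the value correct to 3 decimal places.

Rank mass: 3, 5, 4, 1, 2
Rank food: 1, 3, 2, 4, 5
d = rank(mass) − rank(food): 2, 2, 2, -3, -3; Σd² = 30
ρ = 1 − 6Σd² / [n(n²−1)] = 1 − 6×30 / (5×24) = 1 − 180/120 ≈ -0.500

-0.500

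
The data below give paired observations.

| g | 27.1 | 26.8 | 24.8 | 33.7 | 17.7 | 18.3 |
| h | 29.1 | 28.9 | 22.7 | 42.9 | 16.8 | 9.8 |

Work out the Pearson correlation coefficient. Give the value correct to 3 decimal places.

0.968

n = 6, Σg = 148.4, Σh = 150.2, Σg² = 3851.56, Σh² = 4416, Σgh = 4048.52
nΣgh − ΣgΣh = 24291.12 − 22289.68 = 2001.44
nΣg² − (Σg)² = 23109.36 − 22022.56 = 1086.8; nΣh² − (Σh)² = 26496 − 22560.04 = 3935.96
r = 2001.44 / √(1086.8 × 3935.96) = 2001.44 / 2068.2363 ≈ 0.968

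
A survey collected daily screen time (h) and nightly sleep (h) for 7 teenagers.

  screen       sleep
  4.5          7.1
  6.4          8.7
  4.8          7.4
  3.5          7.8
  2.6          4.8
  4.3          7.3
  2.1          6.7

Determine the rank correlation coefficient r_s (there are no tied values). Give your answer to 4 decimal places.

0.7143

Rank screen: 5, 7, 6, 3, 2, 4, 1
Rank sleep: 3, 7, 5, 6, 1, 4, 2
d = rank(screen) − rank(sleep): 2, 0, 1, -3, 1, 0, -1; Σd² = 16
ρ = 1 − 6Σd² / [n(n²−1)] = 1 − 6×16 / (7×48) = 1 − 96/336 ≈ 0.7143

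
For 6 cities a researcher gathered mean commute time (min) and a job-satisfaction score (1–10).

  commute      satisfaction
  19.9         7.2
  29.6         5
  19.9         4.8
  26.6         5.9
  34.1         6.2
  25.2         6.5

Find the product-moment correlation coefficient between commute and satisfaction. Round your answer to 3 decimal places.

-0.098

n = 6, Σx = 155.3, Σy = 35.6, Σx² = 4173.59, Σy² = 215.38, Σxy = 918.96
nΣxy − ΣxΣy = 5513.76 − 5528.68 = -14.92
nΣx² − (Σx)² = 25041.54 − 24118.09 = 923.45; nΣy² − (Σy)² = 1292.28 − 1267.36 = 24.92
r = -14.92 / √(923.45 × 24.92) = -14.92 / 151.6983 ≈ -0.098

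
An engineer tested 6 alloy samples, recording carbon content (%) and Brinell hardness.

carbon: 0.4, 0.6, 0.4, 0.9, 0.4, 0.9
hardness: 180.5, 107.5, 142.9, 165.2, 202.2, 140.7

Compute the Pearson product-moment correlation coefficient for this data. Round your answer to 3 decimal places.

n = 6, Σx = 3.6, Σy = 939, Σx² = 2.46, Σy² = 152529.28, Σxy = 550.05
nΣxy − ΣxΣy = 3300.3 − 3380.4 = -80.1
nΣx² − (Σx)² = 14.76 − 12.96 = 1.8; nΣy² − (Σy)² = 915175.68 − 881721 = 33454.68
r = -80.1 / √(1.8 × 33454.68) = -80.1 / 245.3944 ≈ -0.326

-0.326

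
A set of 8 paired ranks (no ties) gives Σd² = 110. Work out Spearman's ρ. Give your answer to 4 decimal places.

ρ = 1 − 6Σd² / [n(n²−1)] = 1 − 6×110 / (8×63)
  = 1 − 660/504 = 1 − 1.30952 ≈ -0.3095

-0.3095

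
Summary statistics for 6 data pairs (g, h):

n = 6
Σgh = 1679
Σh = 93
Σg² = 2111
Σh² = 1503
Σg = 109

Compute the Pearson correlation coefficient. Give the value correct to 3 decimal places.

r = (nΣgh − ΣgΣh) / √[(nΣg² − (Σg)²)(nΣh² − (Σh)²)]
Numerator: 6×1679 − 109×93 = -63
Denominator: √[(12666 − 11881)(9018 − 8649)] = √[785 × 369] = 538.2054
r = -63 / 538.2054 ≈ -0.117

-0.117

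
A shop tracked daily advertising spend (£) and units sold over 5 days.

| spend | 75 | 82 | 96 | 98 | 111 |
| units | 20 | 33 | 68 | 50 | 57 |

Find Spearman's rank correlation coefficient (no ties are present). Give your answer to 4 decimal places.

Rank spend: 1, 2, 3, 4, 5
Rank units: 1, 2, 5, 3, 4
d = rank(spend) − rank(units): 0, 0, -2, 1, 1; Σd² = 6
ρ = 1 − 6Σd² / [n(n²−1)] = 1 − 6×6 / (5×24) = 1 − 36/120 ≈ 0.7000

0.7000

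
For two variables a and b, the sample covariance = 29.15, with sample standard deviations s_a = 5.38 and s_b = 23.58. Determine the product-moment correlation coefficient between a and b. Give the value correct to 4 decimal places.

0.2298

r = Cov(a,b) / (s_a · s_b) = 29.15 / (5.38 × 23.58)
  = 29.15 / 126.8604 ≈ 0.2298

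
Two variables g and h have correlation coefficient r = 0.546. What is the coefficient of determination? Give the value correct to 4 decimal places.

r² = (0.546)² = 0.2981

0.2981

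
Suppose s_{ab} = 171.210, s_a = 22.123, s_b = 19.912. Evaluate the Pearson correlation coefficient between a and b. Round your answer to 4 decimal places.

0.3887

r = Cov(a,b) / (s_a · s_b) = 171.210 / (22.123 × 19.912)
  = 171.210 / 440.5132 ≈ 0.3887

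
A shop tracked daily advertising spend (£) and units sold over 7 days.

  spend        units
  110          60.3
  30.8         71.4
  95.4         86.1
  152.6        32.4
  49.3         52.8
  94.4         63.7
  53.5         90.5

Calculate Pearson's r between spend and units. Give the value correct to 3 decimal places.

n = 7, Σx = 586, Σy = 457.2, Σx² = 59640.66, Σy² = 32232.8, Σxy = 35448.37
nΣxy − ΣxΣy = 248138.59 − 267919.2 = -19780.61
nΣx² − (Σx)² = 417484.62 − 343396 = 74088.62; nΣy² − (Σy)² = 225629.6 − 209031.84 = 16597.76
r = -19780.61 / √(74088.62 × 16597.76) = -19780.61 / 35067.1518 ≈ -0.564

-0.564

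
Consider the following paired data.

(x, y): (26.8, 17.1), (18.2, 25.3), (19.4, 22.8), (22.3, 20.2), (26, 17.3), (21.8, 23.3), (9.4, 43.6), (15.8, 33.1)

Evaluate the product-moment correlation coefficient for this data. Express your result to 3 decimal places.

n = 8, Σx = 159.7, Σy = 202.7, Σx² = 3412.37, Σy² = 5699.13, Σxy = 3702.08
nΣxy − ΣxΣy = 29616.64 − 32371.19 = -2754.55
nΣx² − (Σx)² = 27298.96 − 25504.09 = 1794.87; nΣy² − (Σy)² = 45593.04 − 41087.29 = 4505.75
r = -2754.55 / √(1794.87 × 4505.75) = -2754.55 / 2843.8065 ≈ -0.969

-0.969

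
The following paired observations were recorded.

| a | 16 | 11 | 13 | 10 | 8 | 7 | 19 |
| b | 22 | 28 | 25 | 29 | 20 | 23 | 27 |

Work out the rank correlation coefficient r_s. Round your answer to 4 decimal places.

0.1786

Rank a: 6, 4, 5, 3, 2, 1, 7
Rank b: 2, 6, 4, 7, 1, 3, 5
d = rank(a) − rank(b): 4, -2, 1, -4, 1, -2, 2; Σd² = 46
ρ = 1 − 6Σd² / [n(n²−1)] = 1 − 6×46 / (7×48) = 1 − 276/336 ≈ 0.1786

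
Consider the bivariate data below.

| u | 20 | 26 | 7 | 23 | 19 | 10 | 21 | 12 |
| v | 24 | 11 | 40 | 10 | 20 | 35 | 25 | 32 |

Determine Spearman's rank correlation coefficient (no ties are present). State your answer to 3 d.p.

-0.881

Rank u: 5, 8, 1, 7, 4, 2, 6, 3
Rank v: 4, 2, 8, 1, 3, 7, 5, 6
d = rank(u) − rank(v): 1, 6, -7, 6, 1, -5, 1, -3; Σd² = 158
ρ = 1 − 6Σd² / [n(n²−1)] = 1 − 6×158 / (8×63) = 1 − 948/504 ≈ -0.881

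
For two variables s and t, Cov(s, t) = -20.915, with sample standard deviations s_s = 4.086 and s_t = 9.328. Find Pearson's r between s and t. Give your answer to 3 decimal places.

r = Cov(s,t) / (s_s · s_t) = -20.915 / (4.086 × 9.328)
  = -20.915 / 38.1142 ≈ -0.549

-0.549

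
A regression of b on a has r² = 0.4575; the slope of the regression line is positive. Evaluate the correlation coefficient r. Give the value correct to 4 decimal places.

0.6764

|r| = √0.4575 = 0.6764
The association is positive, so r = 0.6764.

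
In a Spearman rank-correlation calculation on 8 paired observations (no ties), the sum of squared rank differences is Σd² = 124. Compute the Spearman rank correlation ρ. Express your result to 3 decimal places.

-0.476

ρ = 1 − 6Σd² / [n(n²−1)] = 1 − 6×124 / (8×63)
  = 1 − 744/504 = 1 − 1.4762 ≈ -0.476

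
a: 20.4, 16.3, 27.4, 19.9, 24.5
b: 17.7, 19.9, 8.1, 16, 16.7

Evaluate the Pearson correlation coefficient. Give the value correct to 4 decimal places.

n = 5, Σa = 108.5, Σb = 78.4, Σa² = 2428.87, Σb² = 1309.8, Σab = 1634.94
nΣab − ΣaΣb = 8174.7 − 8506.4 = -331.7
nΣa² − (Σa)² = 12144.35 − 11772.25 = 372.1; nΣb² − (Σb)² = 6549 − 6146.56 = 402.44
r = -331.7 / √(372.1 × 402.44) = -331.7 / 386.9728 ≈ -0.8572

-0.8572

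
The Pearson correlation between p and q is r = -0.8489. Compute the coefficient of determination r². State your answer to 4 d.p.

r² = (-0.8489)² = 0.7206

0.7206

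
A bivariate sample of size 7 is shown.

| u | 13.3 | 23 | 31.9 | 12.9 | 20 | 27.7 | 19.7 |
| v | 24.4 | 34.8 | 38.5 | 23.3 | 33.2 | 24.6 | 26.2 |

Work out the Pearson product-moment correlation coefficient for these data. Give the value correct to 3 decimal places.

0.650

n = 7, Σu = 148.5, Σv = 205, Σu² = 3445.29, Σv² = 6225.38, Σuv = 4515.2
nΣuv − ΣuΣv = 31606.4 − 30442.5 = 1163.9
nΣu² − (Σu)² = 24117.03 − 22052.25 = 2064.78; nΣv² − (Σv)² = 43577.66 − 42025 = 1552.66
r = 1163.9 / √(2064.78 × 1552.66) = 1163.9 / 1790.5031 ≈ 0.650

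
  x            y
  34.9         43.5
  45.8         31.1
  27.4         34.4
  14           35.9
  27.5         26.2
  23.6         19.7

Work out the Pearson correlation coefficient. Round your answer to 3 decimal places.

n = 6, Σx = 173.2, Σy = 190.8, Σx² = 5575.62, Σy² = 6406.16, Σxy = 5573.11
nΣxy − ΣxΣy = 33438.66 − 33046.56 = 392.1
nΣx² − (Σx)² = 33453.72 − 29998.24 = 3455.48; nΣy² − (Σy)² = 38436.96 − 36404.64 = 2032.32
r = 392.1 / √(3455.48 × 2032.32) = 392.1 / 2650.0266 ≈ 0.148

0.148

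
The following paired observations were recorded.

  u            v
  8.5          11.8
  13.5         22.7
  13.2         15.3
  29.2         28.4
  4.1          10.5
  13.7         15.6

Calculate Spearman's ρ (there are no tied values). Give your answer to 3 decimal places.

Rank u: 2, 4, 3, 6, 1, 5
Rank v: 2, 5, 3, 6, 1, 4
d = rank(u) − rank(v): 0, -1, 0, 0, 0, 1; Σd² = 2
ρ = 1 − 6Σd² / [n(n²−1)] = 1 − 6×2 / (6×35) = 1 − 12/210 ≈ 0.943

0.943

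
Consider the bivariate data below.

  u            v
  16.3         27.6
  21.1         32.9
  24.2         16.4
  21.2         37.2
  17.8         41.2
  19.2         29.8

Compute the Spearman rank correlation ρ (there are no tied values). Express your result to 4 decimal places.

Rank u: 1, 4, 6, 5, 2, 3
Rank v: 2, 4, 1, 5, 6, 3
d = rank(u) − rank(v): -1, 0, 5, 0, -4, 0; Σd² = 42
ρ = 1 − 6Σd² / [n(n²−1)] = 1 − 6×42 / (6×35) = 1 − 252/210 ≈ -0.2000

-0.2000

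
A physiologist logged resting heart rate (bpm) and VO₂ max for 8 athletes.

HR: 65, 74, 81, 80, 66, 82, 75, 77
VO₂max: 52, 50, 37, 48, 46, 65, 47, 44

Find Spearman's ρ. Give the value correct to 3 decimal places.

-0.095

Rank HR: 1, 3, 7, 6, 2, 8, 4, 5
Rank VO₂max: 7, 6, 1, 5, 3, 8, 4, 2
d = rank(HR) − rank(VO₂max): -6, -3, 6, 1, -1, 0, 0, 3; Σd² = 92
ρ = 1 − 6Σd² / [n(n²−1)] = 1 − 6×92 / (8×63) = 1 − 552/504 ≈ -0.095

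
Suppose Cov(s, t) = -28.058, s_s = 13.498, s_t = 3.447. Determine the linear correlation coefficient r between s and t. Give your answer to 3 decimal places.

-0.603

r = Cov(s,t) / (s_s · s_t) = -28.058 / (13.498 × 3.447)
  = -28.058 / 46.5276 ≈ -0.603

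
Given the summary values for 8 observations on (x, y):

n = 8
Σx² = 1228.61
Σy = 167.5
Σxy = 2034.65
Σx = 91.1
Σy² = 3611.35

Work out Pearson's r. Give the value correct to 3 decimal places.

0.901

r = (nΣxy − ΣxΣy) / √[(nΣx² − (Σx)²)(nΣy² − (Σy)²)]
Numerator: 8×2034.65 − 91.1×167.5 = 1017.95
Denominator: √[(9828.88 − 8299.21)(28890.8 − 28056.25)] = √[1529.67 × 834.55] = 1129.8611
r = 1017.95 / 1129.8611 ≈ 0.901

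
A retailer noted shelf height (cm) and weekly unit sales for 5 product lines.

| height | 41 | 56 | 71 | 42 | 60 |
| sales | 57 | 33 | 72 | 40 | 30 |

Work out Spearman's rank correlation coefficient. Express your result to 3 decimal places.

Rank height: 1, 3, 5, 2, 4
Rank sales: 4, 2, 5, 3, 1
d = rank(height) − rank(sales): -3, 1, 0, -1, 3; Σd² = 20
ρ = 1 − 6Σd² / [n(n²−1)] = 1 − 6×20 / (5×24) = 1 − 120/120 ≈ 0.000

0.000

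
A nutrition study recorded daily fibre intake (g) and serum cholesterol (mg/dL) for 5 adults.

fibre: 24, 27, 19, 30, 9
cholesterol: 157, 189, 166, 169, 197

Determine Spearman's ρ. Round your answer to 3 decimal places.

-0.200

Rank fibre: 3, 4, 2, 5, 1
Rank cholesterol: 1, 4, 2, 3, 5
d = rank(fibre) − rank(cholesterol): 2, 0, 0, 2, -4; Σd² = 24
ρ = 1 − 6Σd² / [n(n²−1)] = 1 − 6×24 / (5×24) = 1 − 144/120 ≈ -0.200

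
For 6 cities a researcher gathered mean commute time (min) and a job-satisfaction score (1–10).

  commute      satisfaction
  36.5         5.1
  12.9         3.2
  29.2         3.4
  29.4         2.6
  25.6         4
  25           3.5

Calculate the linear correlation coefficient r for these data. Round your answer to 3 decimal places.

n = 6, Σx = 158.6, Σy = 21.8, Σx² = 4496.02, Σy² = 82.82, Σxy = 593.05
nΣxy − ΣxΣy = 3558.3 − 3457.48 = 100.82
nΣx² − (Σx)² = 26976.12 − 25153.96 = 1822.16; nΣy² − (Σy)² = 496.92 − 475.24 = 21.68
r = 100.82 / √(1822.16 × 21.68) = 100.82 / 198.7572 ≈ 0.507

0.507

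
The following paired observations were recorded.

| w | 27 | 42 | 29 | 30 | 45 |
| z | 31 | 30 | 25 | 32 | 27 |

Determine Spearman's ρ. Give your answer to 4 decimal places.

Rank w: 1, 4, 2, 3, 5
Rank z: 4, 3, 1, 5, 2
d = rank(w) − rank(z): -3, 1, 1, -2, 3; Σd² = 24
ρ = 1 − 6Σd² / [n(n²−1)] = 1 − 6×24 / (5×24) = 1 − 144/120 ≈ -0.2000

-0.2000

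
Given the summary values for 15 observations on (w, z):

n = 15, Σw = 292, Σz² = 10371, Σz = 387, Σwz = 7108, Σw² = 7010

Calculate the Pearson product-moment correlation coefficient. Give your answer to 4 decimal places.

r = (nΣwz − ΣwΣz) / √[(nΣw² − (Σw)²)(nΣz² − (Σz)²)]
Numerator: 15×7108 − 292×387 = -6384
Denominator: √[(105150 − 85264)(155565 − 149769)] = √[19886 × 5796] = 10735.8864
r = -6384 / 10735.8864 ≈ -0.5946

-0.5946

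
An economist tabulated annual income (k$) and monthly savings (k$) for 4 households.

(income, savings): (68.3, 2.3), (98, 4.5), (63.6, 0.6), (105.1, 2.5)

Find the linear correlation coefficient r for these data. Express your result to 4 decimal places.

0.6998

n = 4, Σx = 335, Σy = 9.9, Σx² = 29359.86, Σy² = 32.15, Σxy = 899
nΣxy − ΣxΣy = 3596 − 3316.5 = 279.5
nΣx² − (Σx)² = 117439.44 − 112225 = 5214.44; nΣy² − (Σy)² = 128.6 − 98.01 = 30.59
r = 279.5 / √(5214.44 × 30.59) = 279.5 / 399.3867 ≈ 0.6998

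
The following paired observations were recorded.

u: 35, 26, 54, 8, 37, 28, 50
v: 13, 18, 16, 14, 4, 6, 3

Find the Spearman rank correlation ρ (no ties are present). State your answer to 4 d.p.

Rank u: 4, 2, 7, 1, 5, 3, 6
Rank v: 4, 7, 6, 5, 2, 3, 1
d = rank(u) − rank(v): 0, -5, 1, -4, 3, 0, 5; Σd² = 76
ρ = 1 − 6Σd² / [n(n²−1)] = 1 − 6×76 / (7×48) = 1 − 456/336 ≈ -0.3571

-0.3571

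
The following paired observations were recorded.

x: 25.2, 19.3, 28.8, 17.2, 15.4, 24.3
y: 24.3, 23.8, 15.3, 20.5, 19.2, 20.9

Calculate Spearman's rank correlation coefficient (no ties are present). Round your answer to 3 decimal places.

0.086

Rank x: 5, 3, 6, 2, 1, 4
Rank y: 6, 5, 1, 3, 2, 4
d = rank(x) − rank(y): -1, -2, 5, -1, -1, 0; Σd² = 32
ρ = 1 − 6Σd² / [n(n²−1)] = 1 − 6×32 / (6×35) = 1 − 192/210 ≈ 0.086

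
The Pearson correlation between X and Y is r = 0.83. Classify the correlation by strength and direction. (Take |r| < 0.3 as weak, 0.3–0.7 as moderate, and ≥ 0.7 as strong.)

r = 0.83 > 0 so the relationship is positive.
|r| = 0.83, which falls in the strong range.

strong positive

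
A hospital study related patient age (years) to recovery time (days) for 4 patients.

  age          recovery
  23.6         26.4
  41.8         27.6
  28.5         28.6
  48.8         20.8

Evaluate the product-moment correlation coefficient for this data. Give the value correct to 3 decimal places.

n = 4, Σx = 142.7, Σy = 103.4, Σx² = 5497.89, Σy² = 2709.32, Σxy = 3606.86
nΣxy − ΣxΣy = 14427.44 − 14755.18 = -327.74
nΣx² − (Σx)² = 21991.56 − 20363.29 = 1628.27; nΣy² − (Σy)² = 10837.28 − 10691.56 = 145.72
r = -327.74 / √(1628.27 × 145.72) = -327.74 / 487.1052 ≈ -0.673

-0.673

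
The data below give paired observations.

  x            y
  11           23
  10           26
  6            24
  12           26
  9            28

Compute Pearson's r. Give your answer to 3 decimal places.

0.100

n = 5, Σx = 48, Σy = 127, Σx² = 482, Σy² = 3241, Σxy = 1221
nΣxy − ΣxΣy = 6105 − 6096 = 9
nΣx² − (Σx)² = 2410 − 2304 = 106; nΣy² − (Σy)² = 16205 − 16129 = 76
r = 9 / √(106 × 76) = 9 / 89.7552 ≈ 0.100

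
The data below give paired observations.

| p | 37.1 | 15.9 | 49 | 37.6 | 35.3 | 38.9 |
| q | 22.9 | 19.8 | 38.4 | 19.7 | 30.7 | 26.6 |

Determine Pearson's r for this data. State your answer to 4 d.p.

n = 6, Σp = 213.8, Σq = 158.1, Σp² = 8203.28, Σq² = 4429.15, Σpq = 5905.18
nΣpq − ΣpΣq = 35431.08 − 33801.78 = 1629.3
nΣp² − (Σp)² = 49219.68 − 45710.44 = 3509.24; nΣq² − (Σq)² = 26574.9 − 24995.61 = 1579.29
r = 1629.3 / √(3509.24 × 1579.29) = 1629.3 / 2354.1681 ≈ 0.6921

0.6921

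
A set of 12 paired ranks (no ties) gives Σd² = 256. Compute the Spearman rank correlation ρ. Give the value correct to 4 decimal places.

ρ = 1 − 6Σd² / [n(n²−1)] = 1 − 6×256 / (12×143)
  = 1 − 1536/1716 = 1 − 0.89510 ≈ 0.1049

0.1049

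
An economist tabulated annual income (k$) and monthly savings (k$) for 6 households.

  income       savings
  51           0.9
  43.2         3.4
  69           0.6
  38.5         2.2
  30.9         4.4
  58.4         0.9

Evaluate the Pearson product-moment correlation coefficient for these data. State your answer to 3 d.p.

-0.871

n = 6, Σx = 291, Σy = 12.4, Σx² = 15075.86, Σy² = 37.74, Σxy = 507.4
nΣxy − ΣxΣy = 3044.4 − 3608.4 = -564
nΣx² − (Σx)² = 90455.16 − 84681 = 5774.16; nΣy² − (Σy)² = 226.44 − 153.76 = 72.68
r = -564 / √(5774.16 × 72.68) = -564 / 647.8163 ≈ -0.871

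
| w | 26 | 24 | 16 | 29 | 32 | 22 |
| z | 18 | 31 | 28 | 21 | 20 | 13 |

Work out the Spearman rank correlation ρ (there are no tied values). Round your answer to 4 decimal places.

Rank w: 4, 3, 1, 5, 6, 2
Rank z: 2, 6, 5, 4, 3, 1
d = rank(w) − rank(z): 2, -3, -4, 1, 3, 1; Σd² = 40
ρ = 1 − 6Σd² / [n(n²−1)] = 1 − 6×40 / (6×35) = 1 − 240/210 ≈ -0.1429

-0.1429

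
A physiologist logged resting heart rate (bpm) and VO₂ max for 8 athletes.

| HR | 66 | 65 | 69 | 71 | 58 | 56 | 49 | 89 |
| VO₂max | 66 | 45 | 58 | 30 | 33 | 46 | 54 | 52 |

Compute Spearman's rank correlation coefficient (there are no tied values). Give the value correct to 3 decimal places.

Rank HR: 5, 4, 6, 7, 3, 2, 1, 8
Rank VO₂max: 8, 3, 7, 1, 2, 4, 6, 5
d = rank(HR) − rank(VO₂max): -3, 1, -1, 6, 1, -2, -5, 3; Σd² = 86
ρ = 1 − 6Σd² / [n(n²−1)] = 1 − 6×86 / (8×63) = 1 − 516/504 ≈ -0.024

-0.024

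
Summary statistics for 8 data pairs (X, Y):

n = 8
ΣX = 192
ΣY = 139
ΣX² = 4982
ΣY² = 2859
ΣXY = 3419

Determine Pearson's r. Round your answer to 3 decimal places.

r = (nΣXY − ΣXΣY) / √[(nΣX² − (ΣX)²)(nΣY² − (ΣY)²)]
Numerator: 8×3419 − 192×139 = 664
Denominator: √[(39856 − 36864)(22872 − 19321)] = √[2992 × 3551] = 3259.5386
r = 664 / 3259.5386 ≈ 0.204

0.204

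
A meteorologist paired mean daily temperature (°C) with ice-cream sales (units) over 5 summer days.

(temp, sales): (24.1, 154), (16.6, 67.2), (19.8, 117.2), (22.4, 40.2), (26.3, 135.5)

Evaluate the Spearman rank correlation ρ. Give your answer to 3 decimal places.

Rank temp: 4, 1, 2, 3, 5
Rank sales: 5, 2, 3, 1, 4
d = rank(temp) − rank(sales): -1, -1, -1, 2, 1; Σd² = 8
ρ = 1 − 6Σd² / [n(n²−1)] = 1 − 6×8 / (5×24) = 1 − 48/120 ≈ 0.600

0.600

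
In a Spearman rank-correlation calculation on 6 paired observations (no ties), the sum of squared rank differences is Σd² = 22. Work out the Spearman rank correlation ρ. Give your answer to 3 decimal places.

ρ = 1 − 6Σd² / [n(n²−1)] = 1 − 6×22 / (6×35)
  = 1 − 132/210 = 1 − 0.6286 ≈ 0.371

0.371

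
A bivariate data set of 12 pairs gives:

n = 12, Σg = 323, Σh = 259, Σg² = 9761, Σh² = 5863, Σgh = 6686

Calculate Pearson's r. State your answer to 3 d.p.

r = (nΣgh − ΣgΣh) / √[(nΣg² − (Σg)²)(nΣh² − (Σh)²)]
Numerator: 12×6686 − 323×259 = -3425
Denominator: √[(117132 − 104329)(70356 − 67081)] = √[12803 × 3275] = 6475.3243
r = -3425 / 6475.3243 ≈ -0.529

-0.529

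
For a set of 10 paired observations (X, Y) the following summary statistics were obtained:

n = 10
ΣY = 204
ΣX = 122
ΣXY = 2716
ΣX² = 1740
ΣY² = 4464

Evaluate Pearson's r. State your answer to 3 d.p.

0.824

r = (nΣXY − ΣXΣY) / √[(nΣX² − (ΣX)²)(nΣY² − (ΣY)²)]
Numerator: 10×2716 − 122×204 = 2272
Denominator: √[(17400 − 14884)(44640 − 41616)] = √[2516 × 3024] = 2758.3299
r = 2272 / 2758.3299 ≈ 0.824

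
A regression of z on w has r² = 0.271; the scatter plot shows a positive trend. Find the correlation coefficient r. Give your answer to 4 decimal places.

0.5206

|r| = √0.271 = 0.5206
The association is positive, so r = 0.5206.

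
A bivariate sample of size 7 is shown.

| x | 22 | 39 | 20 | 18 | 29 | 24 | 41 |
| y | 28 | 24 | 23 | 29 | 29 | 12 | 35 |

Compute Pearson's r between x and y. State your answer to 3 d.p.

0.341

n = 7, Σx = 193, Σy = 180, Σx² = 5827, Σy² = 4940, Σxy = 5098
nΣxy − ΣxΣy = 35686 − 34740 = 946
nΣx² − (Σx)² = 40789 − 37249 = 3540; nΣy² − (Σy)² = 34580 − 32400 = 2180
r = 946 / √(3540 × 2180) = 946 / 2777.9849 ≈ 0.341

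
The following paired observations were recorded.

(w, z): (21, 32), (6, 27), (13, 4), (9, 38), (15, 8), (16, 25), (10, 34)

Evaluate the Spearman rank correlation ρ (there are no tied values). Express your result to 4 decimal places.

-0.3214

Rank w: 7, 1, 4, 2, 5, 6, 3
Rank z: 5, 4, 1, 7, 2, 3, 6
d = rank(w) − rank(z): 2, -3, 3, -5, 3, 3, -3; Σd² = 74
ρ = 1 − 6Σd² / [n(n²−1)] = 1 − 6×74 / (7×48) = 1 − 444/336 ≈ -0.3214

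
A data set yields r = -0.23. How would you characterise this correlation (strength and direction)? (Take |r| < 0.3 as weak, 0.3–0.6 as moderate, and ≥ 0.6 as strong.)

weak negative

r = -0.23 < 0 so the relationship is negative.
|r| = 0.23, which falls in the weak range.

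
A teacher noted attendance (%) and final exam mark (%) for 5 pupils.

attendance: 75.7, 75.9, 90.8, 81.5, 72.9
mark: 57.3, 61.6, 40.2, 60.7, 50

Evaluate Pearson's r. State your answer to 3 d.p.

n = 5, Σx = 396.8, Σy = 269.8, Σx² = 31692.6, Σy² = 14878.38, Σxy = 21255.26
nΣxy − ΣxΣy = 106276.3 − 107056.64 = -780.34
nΣx² − (Σx)² = 158463 − 157450.24 = 1012.76; nΣy² − (Σy)² = 74391.9 − 72792.04 = 1599.86
r = -780.34 / √(1012.76 × 1599.86) = -780.34 / 1272.8999 ≈ -0.613

-0.613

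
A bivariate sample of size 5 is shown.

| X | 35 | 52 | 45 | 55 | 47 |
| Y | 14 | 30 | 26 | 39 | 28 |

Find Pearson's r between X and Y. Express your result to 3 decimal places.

0.974

n = 5, ΣX = 234, ΣY = 137, ΣX² = 11188, ΣY² = 4077, ΣXY = 6681
nΣXY − ΣXΣY = 33405 − 32058 = 1347
nΣX² − (ΣX)² = 55940 − 54756 = 1184; nΣY² − (ΣY)² = 20385 − 18769 = 1616
r = 1347 / √(1184 × 1616) = 1347 / 1383.2368 ≈ 0.974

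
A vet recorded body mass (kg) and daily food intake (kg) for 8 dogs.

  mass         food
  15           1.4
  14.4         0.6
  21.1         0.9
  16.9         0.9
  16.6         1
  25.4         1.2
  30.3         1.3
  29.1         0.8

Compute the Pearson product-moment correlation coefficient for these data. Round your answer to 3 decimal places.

0.222

n = 8, Σx = 168.8, Σy = 8.1, Σx² = 3848.8, Σy² = 8.71, Σxy = 173.59
nΣxy − ΣxΣy = 1388.72 − 1367.28 = 21.44
nΣx² − (Σx)² = 30790.4 − 28493.44 = 2296.96; nΣy² − (Σy)² = 69.68 − 65.61 = 4.07
r = 21.44 / √(2296.96 × 4.07) = 21.44 / 96.6883 ≈ 0.222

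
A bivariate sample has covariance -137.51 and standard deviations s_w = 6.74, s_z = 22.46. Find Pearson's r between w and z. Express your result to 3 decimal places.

r = Cov(w,z) / (s_w · s_z) = -137.51 / (6.74 × 22.46)
  = -137.51 / 151.3804 ≈ -0.908

-0.908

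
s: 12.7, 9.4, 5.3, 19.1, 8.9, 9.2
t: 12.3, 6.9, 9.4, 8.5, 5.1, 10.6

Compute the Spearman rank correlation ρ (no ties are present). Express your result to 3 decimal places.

0.200

Rank s: 5, 4, 1, 6, 2, 3
Rank t: 6, 2, 4, 3, 1, 5
d = rank(s) − rank(t): -1, 2, -3, 3, 1, -2; Σd² = 28
ρ = 1 − 6Σd² / [n(n²−1)] = 1 − 6×28 / (6×35) = 1 − 168/210 ≈ 0.200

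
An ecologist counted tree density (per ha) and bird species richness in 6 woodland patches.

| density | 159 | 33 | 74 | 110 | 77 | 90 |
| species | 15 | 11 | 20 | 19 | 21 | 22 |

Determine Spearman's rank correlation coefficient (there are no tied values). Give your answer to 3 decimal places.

Rank density: 6, 1, 2, 5, 3, 4
Rank species: 2, 1, 4, 3, 5, 6
d = rank(density) − rank(species): 4, 0, -2, 2, -2, -2; Σd² = 32
ρ = 1 − 6Σd² / [n(n²−1)] = 1 − 6×32 / (6×35) = 1 − 192/210 ≈ 0.086

0.086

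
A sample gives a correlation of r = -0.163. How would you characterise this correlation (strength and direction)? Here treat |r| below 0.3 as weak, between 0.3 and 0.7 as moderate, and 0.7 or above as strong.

r = -0.163 < 0 so the relationship is negative.
|r| = 0.163, which falls in the weak range.

weak negative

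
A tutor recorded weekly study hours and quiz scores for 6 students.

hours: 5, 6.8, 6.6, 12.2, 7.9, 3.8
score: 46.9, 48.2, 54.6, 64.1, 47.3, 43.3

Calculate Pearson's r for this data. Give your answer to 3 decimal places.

n = 6, Σx = 42.3, Σy = 304.4, Σx² = 340.49, Σy² = 15725, Σxy = 2242.85
nΣxy − ΣxΣy = 13457.1 − 12876.12 = 580.98
nΣx² − (Σx)² = 2042.94 − 1789.29 = 253.65; nΣy² − (Σy)² = 94350 − 92659.36 = 1690.64
r = 580.98 / √(253.65 × 1690.64) = 580.98 / 654.8518 ≈ 0.887

0.887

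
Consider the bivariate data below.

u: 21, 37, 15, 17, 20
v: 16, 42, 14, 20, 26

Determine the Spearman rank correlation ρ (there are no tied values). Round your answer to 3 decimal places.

Rank u: 4, 5, 1, 2, 3
Rank v: 2, 5, 1, 3, 4
d = rank(u) − rank(v): 2, 0, 0, -1, -1; Σd² = 6
ρ = 1 − 6Σd² / [n(n²−1)] = 1 − 6×6 / (5×24) = 1 − 36/120 ≈ 0.700

0.700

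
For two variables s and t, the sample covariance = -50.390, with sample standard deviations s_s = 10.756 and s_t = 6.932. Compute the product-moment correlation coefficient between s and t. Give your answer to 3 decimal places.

-0.676

r = Cov(s,t) / (s_s · s_t) = -50.390 / (10.756 × 6.932)
  = -50.390 / 74.5606 ≈ -0.676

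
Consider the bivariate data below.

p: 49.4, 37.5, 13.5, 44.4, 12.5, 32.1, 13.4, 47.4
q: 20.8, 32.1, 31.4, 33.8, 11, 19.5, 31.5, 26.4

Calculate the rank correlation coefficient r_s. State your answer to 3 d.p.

Rank p: 8, 5, 3, 6, 1, 4, 2, 7
Rank q: 3, 7, 5, 8, 1, 2, 6, 4
d = rank(p) − rank(q): 5, -2, -2, -2, 0, 2, -4, 3; Σd² = 66
ρ = 1 − 6Σd² / [n(n²−1)] = 1 − 6×66 / (8×63) = 1 − 396/504 ≈ 0.214

0.214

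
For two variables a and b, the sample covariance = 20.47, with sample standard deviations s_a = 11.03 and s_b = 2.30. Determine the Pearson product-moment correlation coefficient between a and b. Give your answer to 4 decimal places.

r = Cov(a,b) / (s_a · s_b) = 20.47 / (11.03 × 2.30)
  = 20.47 / 25.3690 ≈ 0.8069

0.8069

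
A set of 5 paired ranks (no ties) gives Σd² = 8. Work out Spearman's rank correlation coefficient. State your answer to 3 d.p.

ρ = 1 − 6Σd² / [n(n²−1)] = 1 − 6×8 / (5×24)
  = 1 − 48/120 = 1 − 0.4000 ≈ 0.600

0.600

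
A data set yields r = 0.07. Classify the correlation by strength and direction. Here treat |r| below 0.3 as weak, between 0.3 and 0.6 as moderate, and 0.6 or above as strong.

weak positive

r = 0.07 > 0 so the relationship is positive.
|r| = 0.07, which falls in the weak range.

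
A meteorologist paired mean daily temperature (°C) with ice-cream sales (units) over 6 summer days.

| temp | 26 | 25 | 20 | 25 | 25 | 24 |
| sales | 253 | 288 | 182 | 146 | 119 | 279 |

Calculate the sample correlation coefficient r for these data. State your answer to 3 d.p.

0.156

n = 6, Σx = 145, Σy = 1267, Σx² = 3527, Σy² = 293395, Σxy = 30739
nΣxy − ΣxΣy = 184434 − 183715 = 719
nΣx² − (Σx)² = 21162 − 21025 = 137; nΣy² − (Σy)² = 1760370 − 1605289 = 155081
r = 719 / √(137 × 155081) = 719 / 4609.3489 ≈ 0.156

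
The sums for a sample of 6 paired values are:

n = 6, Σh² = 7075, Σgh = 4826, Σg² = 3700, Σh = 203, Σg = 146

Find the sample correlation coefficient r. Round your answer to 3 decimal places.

r = (nΣgh − ΣgΣh) / √[(nΣg² − (Σg)²)(nΣh² − (Σh)²)]
Numerator: 6×4826 − 146×203 = -682
Denominator: √[(22200 − 21316)(42450 − 41209)] = √[884 × 1241] = 1047.3987
r = -682 / 1047.3987 ≈ -0.651

-0.651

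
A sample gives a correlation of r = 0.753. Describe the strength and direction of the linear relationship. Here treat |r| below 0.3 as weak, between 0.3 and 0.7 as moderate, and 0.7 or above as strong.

r = 0.753 > 0 so the relationship is positive.
|r| = 0.753, which falls in the strong range.

strong positive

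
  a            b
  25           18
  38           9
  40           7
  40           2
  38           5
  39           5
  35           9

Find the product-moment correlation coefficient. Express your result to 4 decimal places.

n = 7, Σa = 255, Σb = 55, Σa² = 9459, Σb² = 589, Σab = 1852
nΣab − ΣaΣb = 12964 − 14025 = -1061
nΣa² − (Σa)² = 66213 − 65025 = 1188; nΣb² − (Σb)² = 4123 − 3025 = 1098
r = -1061 / √(1188 × 1098) = -1061 / 1142.1138 ≈ -0.9290

-0.9290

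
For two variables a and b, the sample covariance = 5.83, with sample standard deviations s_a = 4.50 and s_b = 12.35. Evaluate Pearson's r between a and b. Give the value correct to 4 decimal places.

0.1049

r = Cov(a,b) / (s_a · s_b) = 5.83 / (4.50 × 12.35)
  = 5.83 / 55.5750 ≈ 0.1049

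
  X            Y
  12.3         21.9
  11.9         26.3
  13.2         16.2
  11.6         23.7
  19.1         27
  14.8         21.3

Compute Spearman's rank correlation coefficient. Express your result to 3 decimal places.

-0.029

Rank X: 3, 2, 4, 1, 6, 5
Rank Y: 3, 5, 1, 4, 6, 2
d = rank(X) − rank(Y): 0, -3, 3, -3, 0, 3; Σd² = 36
ρ = 1 − 6Σd² / [n(n²−1)] = 1 − 6×36 / (6×35) = 1 − 216/210 ≈ -0.029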